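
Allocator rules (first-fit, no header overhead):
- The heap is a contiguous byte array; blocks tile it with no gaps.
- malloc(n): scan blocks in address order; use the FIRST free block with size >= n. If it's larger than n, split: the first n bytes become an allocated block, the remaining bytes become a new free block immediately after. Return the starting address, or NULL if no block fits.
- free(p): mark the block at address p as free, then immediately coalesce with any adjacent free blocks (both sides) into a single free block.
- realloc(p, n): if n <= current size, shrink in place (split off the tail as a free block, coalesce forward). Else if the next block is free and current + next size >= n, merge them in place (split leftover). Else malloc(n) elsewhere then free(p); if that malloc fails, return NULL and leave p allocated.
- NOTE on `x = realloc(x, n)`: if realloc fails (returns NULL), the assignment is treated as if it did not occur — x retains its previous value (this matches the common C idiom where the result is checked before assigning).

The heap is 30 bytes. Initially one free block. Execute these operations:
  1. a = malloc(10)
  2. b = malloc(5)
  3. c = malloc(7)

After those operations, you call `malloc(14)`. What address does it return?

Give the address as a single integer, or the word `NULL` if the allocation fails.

Op 1: a = malloc(10) -> a = 0; heap: [0-9 ALLOC][10-29 FREE]
Op 2: b = malloc(5) -> b = 10; heap: [0-9 ALLOC][10-14 ALLOC][15-29 FREE]
Op 3: c = malloc(7) -> c = 15; heap: [0-9 ALLOC][10-14 ALLOC][15-21 ALLOC][22-29 FREE]
malloc(14): first-fit scan over [0-9 ALLOC][10-14 ALLOC][15-21 ALLOC][22-29 FREE] -> NULL

Answer: NULL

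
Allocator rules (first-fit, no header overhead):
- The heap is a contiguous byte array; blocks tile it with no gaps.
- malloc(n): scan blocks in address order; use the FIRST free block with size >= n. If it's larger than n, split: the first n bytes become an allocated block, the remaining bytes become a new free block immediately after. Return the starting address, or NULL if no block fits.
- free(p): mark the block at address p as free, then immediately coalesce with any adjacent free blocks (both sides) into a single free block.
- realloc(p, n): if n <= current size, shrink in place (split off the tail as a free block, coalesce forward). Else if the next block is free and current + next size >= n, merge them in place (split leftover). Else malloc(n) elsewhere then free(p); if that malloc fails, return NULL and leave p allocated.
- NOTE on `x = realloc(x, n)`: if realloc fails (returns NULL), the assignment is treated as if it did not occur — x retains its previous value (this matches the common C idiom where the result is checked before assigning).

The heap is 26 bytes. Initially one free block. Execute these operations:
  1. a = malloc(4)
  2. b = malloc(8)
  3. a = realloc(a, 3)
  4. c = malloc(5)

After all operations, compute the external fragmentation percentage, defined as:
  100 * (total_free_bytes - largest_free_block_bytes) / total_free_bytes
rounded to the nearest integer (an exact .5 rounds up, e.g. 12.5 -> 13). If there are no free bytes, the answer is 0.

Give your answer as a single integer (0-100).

Answer: 10

Derivation:
Op 1: a = malloc(4) -> a = 0; heap: [0-3 ALLOC][4-25 FREE]
Op 2: b = malloc(8) -> b = 4; heap: [0-3 ALLOC][4-11 ALLOC][12-25 FREE]
Op 3: a = realloc(a, 3) -> a = 0; heap: [0-2 ALLOC][3-3 FREE][4-11 ALLOC][12-25 FREE]
Op 4: c = malloc(5) -> c = 12; heap: [0-2 ALLOC][3-3 FREE][4-11 ALLOC][12-16 ALLOC][17-25 FREE]
Free blocks: [1 9] total_free=10 largest=9 -> 100*(10-9)/10 = 100/10 = 10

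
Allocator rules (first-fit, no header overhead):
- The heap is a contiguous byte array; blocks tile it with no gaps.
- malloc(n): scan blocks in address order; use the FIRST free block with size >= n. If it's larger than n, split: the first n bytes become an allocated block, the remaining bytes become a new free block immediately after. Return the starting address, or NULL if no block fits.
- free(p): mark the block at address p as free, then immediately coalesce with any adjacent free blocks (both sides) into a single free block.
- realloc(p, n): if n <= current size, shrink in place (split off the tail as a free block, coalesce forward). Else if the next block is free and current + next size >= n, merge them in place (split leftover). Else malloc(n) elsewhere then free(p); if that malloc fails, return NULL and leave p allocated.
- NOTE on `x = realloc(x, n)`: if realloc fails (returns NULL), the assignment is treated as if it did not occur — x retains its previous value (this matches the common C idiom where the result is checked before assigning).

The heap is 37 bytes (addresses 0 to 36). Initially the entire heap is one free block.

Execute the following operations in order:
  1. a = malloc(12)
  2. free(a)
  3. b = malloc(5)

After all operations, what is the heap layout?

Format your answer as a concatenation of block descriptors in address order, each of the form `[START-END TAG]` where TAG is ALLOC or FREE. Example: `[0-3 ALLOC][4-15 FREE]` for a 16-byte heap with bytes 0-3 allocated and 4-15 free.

Answer: [0-4 ALLOC][5-36 FREE]

Derivation:
Op 1: a = malloc(12) -> a = 0; heap: [0-11 ALLOC][12-36 FREE]
Op 2: free(a) -> (freed a); heap: [0-36 FREE]
Op 3: b = malloc(5) -> b = 0; heap: [0-4 ALLOC][5-36 FREE]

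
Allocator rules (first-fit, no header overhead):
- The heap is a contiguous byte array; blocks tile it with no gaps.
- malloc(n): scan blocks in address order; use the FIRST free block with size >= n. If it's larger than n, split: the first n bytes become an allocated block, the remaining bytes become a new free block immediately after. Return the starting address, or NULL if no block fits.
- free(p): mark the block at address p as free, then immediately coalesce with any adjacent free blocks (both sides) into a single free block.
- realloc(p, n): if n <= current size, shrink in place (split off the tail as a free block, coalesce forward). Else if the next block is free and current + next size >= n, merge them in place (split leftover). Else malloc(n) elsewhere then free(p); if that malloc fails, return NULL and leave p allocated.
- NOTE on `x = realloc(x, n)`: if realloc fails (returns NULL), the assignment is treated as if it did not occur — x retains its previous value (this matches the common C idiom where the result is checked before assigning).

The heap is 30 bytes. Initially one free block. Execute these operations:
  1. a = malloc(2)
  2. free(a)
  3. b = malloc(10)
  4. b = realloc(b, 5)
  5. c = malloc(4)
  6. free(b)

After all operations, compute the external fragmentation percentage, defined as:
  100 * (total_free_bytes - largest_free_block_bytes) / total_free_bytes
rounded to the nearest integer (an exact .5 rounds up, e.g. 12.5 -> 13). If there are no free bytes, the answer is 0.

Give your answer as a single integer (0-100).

Answer: 19

Derivation:
Op 1: a = malloc(2) -> a = 0; heap: [0-1 ALLOC][2-29 FREE]
Op 2: free(a) -> (freed a); heap: [0-29 FREE]
Op 3: b = malloc(10) -> b = 0; heap: [0-9 ALLOC][10-29 FREE]
Op 4: b = realloc(b, 5) -> b = 0; heap: [0-4 ALLOC][5-29 FREE]
Op 5: c = malloc(4) -> c = 5; heap: [0-4 ALLOC][5-8 ALLOC][9-29 FREE]
Op 6: free(b) -> (freed b); heap: [0-4 FREE][5-8 ALLOC][9-29 FREE]
Free blocks: [5 21] total_free=26 largest=21 -> 100*(26-21)/26 = 500/26 ≈ 19.231 -> rounds to 19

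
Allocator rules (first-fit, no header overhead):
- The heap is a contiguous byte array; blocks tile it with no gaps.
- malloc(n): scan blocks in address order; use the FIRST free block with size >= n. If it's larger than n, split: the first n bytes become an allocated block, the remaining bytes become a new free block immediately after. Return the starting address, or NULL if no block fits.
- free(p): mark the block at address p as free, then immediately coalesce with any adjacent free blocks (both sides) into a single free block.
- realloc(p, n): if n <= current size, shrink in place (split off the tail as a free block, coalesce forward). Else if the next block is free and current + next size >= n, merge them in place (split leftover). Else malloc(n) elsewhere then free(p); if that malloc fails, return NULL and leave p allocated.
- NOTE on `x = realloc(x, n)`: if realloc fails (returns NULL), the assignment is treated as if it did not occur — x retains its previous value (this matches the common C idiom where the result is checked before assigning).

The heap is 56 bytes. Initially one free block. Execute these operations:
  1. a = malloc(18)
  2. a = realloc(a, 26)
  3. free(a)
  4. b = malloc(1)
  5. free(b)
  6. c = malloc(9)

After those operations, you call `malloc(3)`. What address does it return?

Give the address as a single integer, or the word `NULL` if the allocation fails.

Answer: 9

Derivation:
Op 1: a = malloc(18) -> a = 0; heap: [0-17 ALLOC][18-55 FREE]
Op 2: a = realloc(a, 26) -> a = 0; heap: [0-25 ALLOC][26-55 FREE]
Op 3: free(a) -> (freed a); heap: [0-55 FREE]
Op 4: b = malloc(1) -> b = 0; heap: [0-0 ALLOC][1-55 FREE]
Op 5: free(b) -> (freed b); heap: [0-55 FREE]
Op 6: c = malloc(9) -> c = 0; heap: [0-8 ALLOC][9-55 FREE]
malloc(3): first-fit scan over [0-8 ALLOC][9-55 FREE] -> 9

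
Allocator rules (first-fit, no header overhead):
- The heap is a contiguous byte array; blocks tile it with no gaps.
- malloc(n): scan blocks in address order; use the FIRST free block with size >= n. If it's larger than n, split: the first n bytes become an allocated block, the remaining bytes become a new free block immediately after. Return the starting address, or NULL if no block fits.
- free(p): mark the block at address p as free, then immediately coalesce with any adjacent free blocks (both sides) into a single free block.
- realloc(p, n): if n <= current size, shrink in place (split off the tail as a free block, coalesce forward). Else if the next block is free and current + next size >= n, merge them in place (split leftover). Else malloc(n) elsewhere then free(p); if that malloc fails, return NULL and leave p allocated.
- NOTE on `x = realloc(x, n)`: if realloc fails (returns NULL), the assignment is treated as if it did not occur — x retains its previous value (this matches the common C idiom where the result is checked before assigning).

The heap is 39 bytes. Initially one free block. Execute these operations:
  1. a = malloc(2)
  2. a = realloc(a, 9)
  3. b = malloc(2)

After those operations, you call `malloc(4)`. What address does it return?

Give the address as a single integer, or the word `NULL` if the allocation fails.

Answer: 11

Derivation:
Op 1: a = malloc(2) -> a = 0; heap: [0-1 ALLOC][2-38 FREE]
Op 2: a = realloc(a, 9) -> a = 0; heap: [0-8 ALLOC][9-38 FREE]
Op 3: b = malloc(2) -> b = 9; heap: [0-8 ALLOC][9-10 ALLOC][11-38 FREE]
malloc(4): first-fit scan over [0-8 ALLOC][9-10 ALLOC][11-38 FREE] -> 11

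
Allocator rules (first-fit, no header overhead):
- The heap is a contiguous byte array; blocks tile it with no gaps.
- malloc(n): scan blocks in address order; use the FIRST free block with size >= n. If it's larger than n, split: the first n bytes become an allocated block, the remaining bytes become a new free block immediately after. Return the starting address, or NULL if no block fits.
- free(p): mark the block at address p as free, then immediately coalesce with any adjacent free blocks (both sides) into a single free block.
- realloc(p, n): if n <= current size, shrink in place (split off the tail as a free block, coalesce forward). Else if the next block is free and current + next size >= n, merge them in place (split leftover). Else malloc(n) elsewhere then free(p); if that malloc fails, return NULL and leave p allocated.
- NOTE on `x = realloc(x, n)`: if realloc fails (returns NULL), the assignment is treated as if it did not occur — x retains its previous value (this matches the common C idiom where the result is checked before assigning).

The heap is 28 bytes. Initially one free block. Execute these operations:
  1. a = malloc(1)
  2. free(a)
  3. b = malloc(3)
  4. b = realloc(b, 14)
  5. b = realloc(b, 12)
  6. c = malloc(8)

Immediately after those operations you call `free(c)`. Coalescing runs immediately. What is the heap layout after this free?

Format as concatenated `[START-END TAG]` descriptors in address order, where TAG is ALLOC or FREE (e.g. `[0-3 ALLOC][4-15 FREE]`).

Answer: [0-11 ALLOC][12-27 FREE]

Derivation:
Op 1: a = malloc(1) -> a = 0; heap: [0-0 ALLOC][1-27 FREE]
Op 2: free(a) -> (freed a); heap: [0-27 FREE]
Op 3: b = malloc(3) -> b = 0; heap: [0-2 ALLOC][3-27 FREE]
Op 4: b = realloc(b, 14) -> b = 0; heap: [0-13 ALLOC][14-27 FREE]
Op 5: b = realloc(b, 12) -> b = 0; heap: [0-11 ALLOC][12-27 FREE]
Op 6: c = malloc(8) -> c = 12; heap: [0-11 ALLOC][12-19 ALLOC][20-27 FREE]
free(c): c = 12 -> block [12-19 ALLOC]; mark free, coalesce with adjacent free neighbors -> [0-11 ALLOC][12-27 FREE]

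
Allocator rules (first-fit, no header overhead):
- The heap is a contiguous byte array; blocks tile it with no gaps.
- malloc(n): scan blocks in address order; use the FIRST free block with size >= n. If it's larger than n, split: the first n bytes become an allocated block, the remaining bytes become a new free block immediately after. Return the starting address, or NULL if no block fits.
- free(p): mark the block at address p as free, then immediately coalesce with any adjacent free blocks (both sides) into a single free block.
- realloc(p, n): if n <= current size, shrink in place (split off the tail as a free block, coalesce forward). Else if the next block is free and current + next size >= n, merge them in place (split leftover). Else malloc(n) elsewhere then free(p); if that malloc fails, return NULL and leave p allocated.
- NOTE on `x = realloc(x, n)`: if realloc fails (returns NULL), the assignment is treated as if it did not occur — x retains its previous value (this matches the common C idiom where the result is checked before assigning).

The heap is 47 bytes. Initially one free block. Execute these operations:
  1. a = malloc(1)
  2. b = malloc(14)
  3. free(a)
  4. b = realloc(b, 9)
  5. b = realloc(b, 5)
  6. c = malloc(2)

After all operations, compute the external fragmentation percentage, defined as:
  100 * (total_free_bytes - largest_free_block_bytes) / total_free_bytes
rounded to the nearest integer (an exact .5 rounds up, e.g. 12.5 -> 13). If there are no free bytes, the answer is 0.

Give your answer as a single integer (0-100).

Answer: 3

Derivation:
Op 1: a = malloc(1) -> a = 0; heap: [0-0 ALLOC][1-46 FREE]
Op 2: b = malloc(14) -> b = 1; heap: [0-0 ALLOC][1-14 ALLOC][15-46 FREE]
Op 3: free(a) -> (freed a); heap: [0-0 FREE][1-14 ALLOC][15-46 FREE]
Op 4: b = realloc(b, 9) -> b = 1; heap: [0-0 FREE][1-9 ALLOC][10-46 FREE]
Op 5: b = realloc(b, 5) -> b = 1; heap: [0-0 FREE][1-5 ALLOC][6-46 FREE]
Op 6: c = malloc(2) -> c = 6; heap: [0-0 FREE][1-5 ALLOC][6-7 ALLOC][8-46 FREE]
Free blocks: [1 39] total_free=40 largest=39 -> 100*(40-39)/40 = 100/40 = 2.5 -> rounds to 3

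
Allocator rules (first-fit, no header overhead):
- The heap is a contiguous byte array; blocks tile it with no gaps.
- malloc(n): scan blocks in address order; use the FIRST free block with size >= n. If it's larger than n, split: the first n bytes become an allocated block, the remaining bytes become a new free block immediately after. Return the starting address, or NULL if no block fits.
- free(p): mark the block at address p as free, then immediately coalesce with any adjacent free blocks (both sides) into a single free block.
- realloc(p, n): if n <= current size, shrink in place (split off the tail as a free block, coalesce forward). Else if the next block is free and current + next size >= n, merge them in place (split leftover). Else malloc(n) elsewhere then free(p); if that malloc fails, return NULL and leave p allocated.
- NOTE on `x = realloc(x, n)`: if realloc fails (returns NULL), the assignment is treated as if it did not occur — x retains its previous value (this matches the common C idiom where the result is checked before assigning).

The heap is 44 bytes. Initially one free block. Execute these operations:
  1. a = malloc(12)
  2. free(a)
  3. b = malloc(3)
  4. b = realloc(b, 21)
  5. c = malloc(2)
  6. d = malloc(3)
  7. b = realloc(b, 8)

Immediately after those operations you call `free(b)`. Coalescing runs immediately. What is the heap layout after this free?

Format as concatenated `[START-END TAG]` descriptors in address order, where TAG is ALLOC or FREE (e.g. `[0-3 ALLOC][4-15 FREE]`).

Op 1: a = malloc(12) -> a = 0; heap: [0-11 ALLOC][12-43 FREE]
Op 2: free(a) -> (freed a); heap: [0-43 FREE]
Op 3: b = malloc(3) -> b = 0; heap: [0-2 ALLOC][3-43 FREE]
Op 4: b = realloc(b, 21) -> b = 0; heap: [0-20 ALLOC][21-43 FREE]
Op 5: c = malloc(2) -> c = 21; heap: [0-20 ALLOC][21-22 ALLOC][23-43 FREE]
Op 6: d = malloc(3) -> d = 23; heap: [0-20 ALLOC][21-22 ALLOC][23-25 ALLOC][26-43 FREE]
Op 7: b = realloc(b, 8) -> b = 0; heap: [0-7 ALLOC][8-20 FREE][21-22 ALLOC][23-25 ALLOC][26-43 FREE]
free(b): b = 0 -> block [0-7 ALLOC]; mark free, coalesce with adjacent free neighbors -> [0-20 FREE][21-22 ALLOC][23-25 ALLOC][26-43 FREE]

Answer: [0-20 FREE][21-22 ALLOC][23-25 ALLOC][26-43 FREE]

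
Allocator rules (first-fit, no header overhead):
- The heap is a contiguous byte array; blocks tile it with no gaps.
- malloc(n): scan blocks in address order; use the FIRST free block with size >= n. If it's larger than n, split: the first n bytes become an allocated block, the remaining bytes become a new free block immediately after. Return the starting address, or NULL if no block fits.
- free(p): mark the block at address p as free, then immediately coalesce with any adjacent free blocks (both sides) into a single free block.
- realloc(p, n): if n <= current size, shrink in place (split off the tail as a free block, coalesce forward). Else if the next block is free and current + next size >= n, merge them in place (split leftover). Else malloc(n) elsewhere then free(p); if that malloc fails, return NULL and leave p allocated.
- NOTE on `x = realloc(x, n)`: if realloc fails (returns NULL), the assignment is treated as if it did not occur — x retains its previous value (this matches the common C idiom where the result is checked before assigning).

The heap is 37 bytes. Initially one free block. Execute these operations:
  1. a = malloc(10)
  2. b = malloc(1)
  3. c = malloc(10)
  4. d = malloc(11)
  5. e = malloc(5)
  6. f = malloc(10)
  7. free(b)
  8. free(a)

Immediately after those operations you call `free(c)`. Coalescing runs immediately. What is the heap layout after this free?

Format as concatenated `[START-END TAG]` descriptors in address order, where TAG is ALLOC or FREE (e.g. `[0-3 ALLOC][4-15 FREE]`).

Op 1: a = malloc(10) -> a = 0; heap: [0-9 ALLOC][10-36 FREE]
Op 2: b = malloc(1) -> b = 10; heap: [0-9 ALLOC][10-10 ALLOC][11-36 FREE]
Op 3: c = malloc(10) -> c = 11; heap: [0-9 ALLOC][10-10 ALLOC][11-20 ALLOC][21-36 FREE]
Op 4: d = malloc(11) -> d = 21; heap: [0-9 ALLOC][10-10 ALLOC][11-20 ALLOC][21-31 ALLOC][32-36 FREE]
Op 5: e = malloc(5) -> e = 32; heap: [0-9 ALLOC][10-10 ALLOC][11-20 ALLOC][21-31 ALLOC][32-36 ALLOC]
Op 6: f = malloc(10) -> f = NULL; heap: [0-9 ALLOC][10-10 ALLOC][11-20 ALLOC][21-31 ALLOC][32-36 ALLOC]
Op 7: free(b) -> (freed b); heap: [0-9 ALLOC][10-10 FREE][11-20 ALLOC][21-31 ALLOC][32-36 ALLOC]
Op 8: free(a) -> (freed a); heap: [0-10 FREE][11-20 ALLOC][21-31 ALLOC][32-36 ALLOC]
free(c): c = 11 -> block [11-20 ALLOC]; mark free, coalesce with adjacent free neighbors -> [0-20 FREE][21-31 ALLOC][32-36 ALLOC]

Answer: [0-20 FREE][21-31 ALLOC][32-36 ALLOC]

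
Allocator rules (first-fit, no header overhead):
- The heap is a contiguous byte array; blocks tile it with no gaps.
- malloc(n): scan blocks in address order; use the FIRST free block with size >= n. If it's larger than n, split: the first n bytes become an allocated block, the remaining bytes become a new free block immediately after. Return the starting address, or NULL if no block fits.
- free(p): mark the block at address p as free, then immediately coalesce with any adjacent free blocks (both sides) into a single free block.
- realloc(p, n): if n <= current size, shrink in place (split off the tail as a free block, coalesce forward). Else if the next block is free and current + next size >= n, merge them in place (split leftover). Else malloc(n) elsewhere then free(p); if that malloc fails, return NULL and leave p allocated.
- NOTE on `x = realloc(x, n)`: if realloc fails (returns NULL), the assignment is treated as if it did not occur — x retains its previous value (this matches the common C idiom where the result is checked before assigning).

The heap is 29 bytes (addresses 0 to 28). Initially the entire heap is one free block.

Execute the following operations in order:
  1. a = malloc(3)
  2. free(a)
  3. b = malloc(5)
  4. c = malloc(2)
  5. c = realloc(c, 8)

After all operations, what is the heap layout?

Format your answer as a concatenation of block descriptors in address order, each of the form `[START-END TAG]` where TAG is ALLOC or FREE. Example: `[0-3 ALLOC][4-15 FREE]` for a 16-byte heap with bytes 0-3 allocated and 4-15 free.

Answer: [0-4 ALLOC][5-12 ALLOC][13-28 FREE]

Derivation:
Op 1: a = malloc(3) -> a = 0; heap: [0-2 ALLOC][3-28 FREE]
Op 2: free(a) -> (freed a); heap: [0-28 FREE]
Op 3: b = malloc(5) -> b = 0; heap: [0-4 ALLOC][5-28 FREE]
Op 4: c = malloc(2) -> c = 5; heap: [0-4 ALLOC][5-6 ALLOC][7-28 FREE]
Op 5: c = realloc(c, 8) -> c = 5; heap: [0-4 ALLOC][5-12 ALLOC][13-28 FREE]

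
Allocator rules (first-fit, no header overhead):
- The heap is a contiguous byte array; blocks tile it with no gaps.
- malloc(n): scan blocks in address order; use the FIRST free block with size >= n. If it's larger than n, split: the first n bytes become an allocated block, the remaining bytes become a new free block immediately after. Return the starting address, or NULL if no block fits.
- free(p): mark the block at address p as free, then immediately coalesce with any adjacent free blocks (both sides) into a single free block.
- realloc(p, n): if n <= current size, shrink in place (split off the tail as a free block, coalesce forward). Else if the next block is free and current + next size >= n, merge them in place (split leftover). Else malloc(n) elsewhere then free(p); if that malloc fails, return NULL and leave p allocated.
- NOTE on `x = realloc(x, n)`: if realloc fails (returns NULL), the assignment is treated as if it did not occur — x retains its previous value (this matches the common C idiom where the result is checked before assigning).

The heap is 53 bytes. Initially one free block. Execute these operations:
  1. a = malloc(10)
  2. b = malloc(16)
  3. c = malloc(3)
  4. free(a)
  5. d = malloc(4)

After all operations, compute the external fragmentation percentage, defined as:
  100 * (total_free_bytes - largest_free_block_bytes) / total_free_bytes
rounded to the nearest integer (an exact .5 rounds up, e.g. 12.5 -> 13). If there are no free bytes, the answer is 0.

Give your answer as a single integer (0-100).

Op 1: a = malloc(10) -> a = 0; heap: [0-9 ALLOC][10-52 FREE]
Op 2: b = malloc(16) -> b = 10; heap: [0-9 ALLOC][10-25 ALLOC][26-52 FREE]
Op 3: c = malloc(3) -> c = 26; heap: [0-9 ALLOC][10-25 ALLOC][26-28 ALLOC][29-52 FREE]
Op 4: free(a) -> (freed a); heap: [0-9 FREE][10-25 ALLOC][26-28 ALLOC][29-52 FREE]
Op 5: d = malloc(4) -> d = 0; heap: [0-3 ALLOC][4-9 FREE][10-25 ALLOC][26-28 ALLOC][29-52 FREE]
Free blocks: [6 24] total_free=30 largest=24 -> 100*(30-24)/30 = 600/30 = 20

Answer: 20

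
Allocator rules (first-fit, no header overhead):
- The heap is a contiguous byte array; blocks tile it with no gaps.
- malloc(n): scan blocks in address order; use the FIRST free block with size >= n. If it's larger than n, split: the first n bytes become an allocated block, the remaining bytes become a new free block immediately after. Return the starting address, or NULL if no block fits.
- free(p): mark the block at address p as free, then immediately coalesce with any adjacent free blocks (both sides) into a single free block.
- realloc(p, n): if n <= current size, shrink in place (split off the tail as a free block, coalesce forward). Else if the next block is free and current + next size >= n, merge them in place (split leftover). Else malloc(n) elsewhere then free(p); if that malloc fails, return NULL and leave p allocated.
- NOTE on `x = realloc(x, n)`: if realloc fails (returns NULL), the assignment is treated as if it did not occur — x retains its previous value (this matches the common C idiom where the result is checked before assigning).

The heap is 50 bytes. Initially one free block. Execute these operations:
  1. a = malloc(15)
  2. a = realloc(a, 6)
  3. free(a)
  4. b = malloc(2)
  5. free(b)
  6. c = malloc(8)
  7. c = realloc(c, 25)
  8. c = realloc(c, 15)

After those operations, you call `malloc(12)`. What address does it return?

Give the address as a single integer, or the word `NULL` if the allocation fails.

Op 1: a = malloc(15) -> a = 0; heap: [0-14 ALLOC][15-49 FREE]
Op 2: a = realloc(a, 6) -> a = 0; heap: [0-5 ALLOC][6-49 FREE]
Op 3: free(a) -> (freed a); heap: [0-49 FREE]
Op 4: b = malloc(2) -> b = 0; heap: [0-1 ALLOC][2-49 FREE]
Op 5: free(b) -> (freed b); heap: [0-49 FREE]
Op 6: c = malloc(8) -> c = 0; heap: [0-7 ALLOC][8-49 FREE]
Op 7: c = realloc(c, 25) -> c = 0; heap: [0-24 ALLOC][25-49 FREE]
Op 8: c = realloc(c, 15) -> c = 0; heap: [0-14 ALLOC][15-49 FREE]
malloc(12): first-fit scan over [0-14 ALLOC][15-49 FREE] -> 15

Answer: 15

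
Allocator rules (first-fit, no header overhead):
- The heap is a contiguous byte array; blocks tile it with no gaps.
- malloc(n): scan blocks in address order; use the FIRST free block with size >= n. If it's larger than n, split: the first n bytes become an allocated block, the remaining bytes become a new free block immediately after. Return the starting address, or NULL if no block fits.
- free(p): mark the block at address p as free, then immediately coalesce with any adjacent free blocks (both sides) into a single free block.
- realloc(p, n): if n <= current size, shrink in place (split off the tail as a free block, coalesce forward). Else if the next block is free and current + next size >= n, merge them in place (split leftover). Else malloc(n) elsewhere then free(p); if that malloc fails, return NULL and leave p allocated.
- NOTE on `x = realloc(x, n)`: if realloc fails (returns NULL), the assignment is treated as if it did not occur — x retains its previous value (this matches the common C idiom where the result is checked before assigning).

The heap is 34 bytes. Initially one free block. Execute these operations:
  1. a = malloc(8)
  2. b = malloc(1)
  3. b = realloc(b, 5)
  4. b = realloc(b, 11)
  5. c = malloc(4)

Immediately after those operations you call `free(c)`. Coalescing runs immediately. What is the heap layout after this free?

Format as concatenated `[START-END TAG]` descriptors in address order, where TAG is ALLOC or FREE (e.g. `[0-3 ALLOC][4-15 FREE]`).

Op 1: a = malloc(8) -> a = 0; heap: [0-7 ALLOC][8-33 FREE]
Op 2: b = malloc(1) -> b = 8; heap: [0-7 ALLOC][8-8 ALLOC][9-33 FREE]
Op 3: b = realloc(b, 5) -> b = 8; heap: [0-7 ALLOC][8-12 ALLOC][13-33 FREE]
Op 4: b = realloc(b, 11) -> b = 8; heap: [0-7 ALLOC][8-18 ALLOC][19-33 FREE]
Op 5: c = malloc(4) -> c = 19; heap: [0-7 ALLOC][8-18 ALLOC][19-22 ALLOC][23-33 FREE]
free(c): c = 19 -> block [19-22 ALLOC]; mark free, coalesce with adjacent free neighbors -> [0-7 ALLOC][8-18 ALLOC][19-33 FREE]

Answer: [0-7 ALLOC][8-18 ALLOC][19-33 FREE]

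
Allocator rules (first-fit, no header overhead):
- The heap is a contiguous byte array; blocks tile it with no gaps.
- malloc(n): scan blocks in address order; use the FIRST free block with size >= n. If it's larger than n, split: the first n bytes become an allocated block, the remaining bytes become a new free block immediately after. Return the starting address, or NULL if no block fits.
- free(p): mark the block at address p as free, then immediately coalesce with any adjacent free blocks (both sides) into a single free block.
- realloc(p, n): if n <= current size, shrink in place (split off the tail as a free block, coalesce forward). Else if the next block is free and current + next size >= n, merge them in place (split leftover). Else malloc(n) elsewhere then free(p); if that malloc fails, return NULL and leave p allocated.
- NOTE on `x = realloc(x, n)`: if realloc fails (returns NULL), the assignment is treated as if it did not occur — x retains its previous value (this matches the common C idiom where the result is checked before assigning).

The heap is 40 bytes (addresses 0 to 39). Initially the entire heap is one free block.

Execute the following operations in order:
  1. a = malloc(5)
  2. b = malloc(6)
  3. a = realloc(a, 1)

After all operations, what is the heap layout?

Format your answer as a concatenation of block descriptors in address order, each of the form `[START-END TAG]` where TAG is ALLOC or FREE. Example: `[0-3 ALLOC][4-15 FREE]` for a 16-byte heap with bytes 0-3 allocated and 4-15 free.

Op 1: a = malloc(5) -> a = 0; heap: [0-4 ALLOC][5-39 FREE]
Op 2: b = malloc(6) -> b = 5; heap: [0-4 ALLOC][5-10 ALLOC][11-39 FREE]
Op 3: a = realloc(a, 1) -> a = 0; heap: [0-0 ALLOC][1-4 FREE][5-10 ALLOC][11-39 FREE]

Answer: [0-0 ALLOC][1-4 FREE][5-10 ALLOC][11-39 FREE]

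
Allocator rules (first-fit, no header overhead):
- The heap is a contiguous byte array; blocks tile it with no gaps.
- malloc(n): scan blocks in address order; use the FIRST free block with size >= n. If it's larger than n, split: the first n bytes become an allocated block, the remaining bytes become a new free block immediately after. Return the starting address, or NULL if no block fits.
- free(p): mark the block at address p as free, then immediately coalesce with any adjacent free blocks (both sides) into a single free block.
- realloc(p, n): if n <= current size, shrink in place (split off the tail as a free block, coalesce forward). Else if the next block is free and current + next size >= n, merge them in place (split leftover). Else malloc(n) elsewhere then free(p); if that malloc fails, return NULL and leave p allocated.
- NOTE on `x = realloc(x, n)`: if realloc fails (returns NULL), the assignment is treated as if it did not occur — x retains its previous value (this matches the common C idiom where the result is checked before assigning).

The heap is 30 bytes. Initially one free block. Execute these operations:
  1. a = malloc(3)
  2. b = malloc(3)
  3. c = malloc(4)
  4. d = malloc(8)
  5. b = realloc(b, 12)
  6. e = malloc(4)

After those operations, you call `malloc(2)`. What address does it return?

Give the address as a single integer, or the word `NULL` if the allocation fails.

Answer: 3

Derivation:
Op 1: a = malloc(3) -> a = 0; heap: [0-2 ALLOC][3-29 FREE]
Op 2: b = malloc(3) -> b = 3; heap: [0-2 ALLOC][3-5 ALLOC][6-29 FREE]
Op 3: c = malloc(4) -> c = 6; heap: [0-2 ALLOC][3-5 ALLOC][6-9 ALLOC][10-29 FREE]
Op 4: d = malloc(8) -> d = 10; heap: [0-2 ALLOC][3-5 ALLOC][6-9 ALLOC][10-17 ALLOC][18-29 FREE]
Op 5: b = realloc(b, 12) -> b = 18; heap: [0-2 ALLOC][3-5 FREE][6-9 ALLOC][10-17 ALLOC][18-29 ALLOC]
Op 6: e = malloc(4) -> e = NULL; heap: [0-2 ALLOC][3-5 FREE][6-9 ALLOC][10-17 ALLOC][18-29 ALLOC]
malloc(2): first-fit scan over [0-2 ALLOC][3-5 FREE][6-9 ALLOC][10-17 ALLOC][18-29 ALLOC] -> 3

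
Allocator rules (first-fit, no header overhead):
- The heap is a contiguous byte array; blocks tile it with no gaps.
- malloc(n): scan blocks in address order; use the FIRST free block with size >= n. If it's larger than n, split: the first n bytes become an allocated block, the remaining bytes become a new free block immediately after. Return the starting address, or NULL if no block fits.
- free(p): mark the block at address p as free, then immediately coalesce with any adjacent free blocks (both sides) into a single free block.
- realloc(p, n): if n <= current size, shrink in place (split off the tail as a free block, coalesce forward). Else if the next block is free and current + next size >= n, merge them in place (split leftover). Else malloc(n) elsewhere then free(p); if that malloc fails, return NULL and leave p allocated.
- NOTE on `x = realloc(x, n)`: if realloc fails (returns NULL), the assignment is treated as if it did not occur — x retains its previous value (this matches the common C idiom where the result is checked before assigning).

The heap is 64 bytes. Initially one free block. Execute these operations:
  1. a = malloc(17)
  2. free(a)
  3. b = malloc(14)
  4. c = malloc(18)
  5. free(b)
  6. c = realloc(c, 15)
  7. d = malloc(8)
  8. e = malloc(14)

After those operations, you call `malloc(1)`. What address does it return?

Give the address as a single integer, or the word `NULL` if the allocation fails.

Op 1: a = malloc(17) -> a = 0; heap: [0-16 ALLOC][17-63 FREE]
Op 2: free(a) -> (freed a); heap: [0-63 FREE]
Op 3: b = malloc(14) -> b = 0; heap: [0-13 ALLOC][14-63 FREE]
Op 4: c = malloc(18) -> c = 14; heap: [0-13 ALLOC][14-31 ALLOC][32-63 FREE]
Op 5: free(b) -> (freed b); heap: [0-13 FREE][14-31 ALLOC][32-63 FREE]
Op 6: c = realloc(c, 15) -> c = 14; heap: [0-13 FREE][14-28 ALLOC][29-63 FREE]
Op 7: d = malloc(8) -> d = 0; heap: [0-7 ALLOC][8-13 FREE][14-28 ALLOC][29-63 FREE]
Op 8: e = malloc(14) -> e = 29; heap: [0-7 ALLOC][8-13 FREE][14-28 ALLOC][29-42 ALLOC][43-63 FREE]
malloc(1): first-fit scan over [0-7 ALLOC][8-13 FREE][14-28 ALLOC][29-42 ALLOC][43-63 FREE] -> 8

Answer: 8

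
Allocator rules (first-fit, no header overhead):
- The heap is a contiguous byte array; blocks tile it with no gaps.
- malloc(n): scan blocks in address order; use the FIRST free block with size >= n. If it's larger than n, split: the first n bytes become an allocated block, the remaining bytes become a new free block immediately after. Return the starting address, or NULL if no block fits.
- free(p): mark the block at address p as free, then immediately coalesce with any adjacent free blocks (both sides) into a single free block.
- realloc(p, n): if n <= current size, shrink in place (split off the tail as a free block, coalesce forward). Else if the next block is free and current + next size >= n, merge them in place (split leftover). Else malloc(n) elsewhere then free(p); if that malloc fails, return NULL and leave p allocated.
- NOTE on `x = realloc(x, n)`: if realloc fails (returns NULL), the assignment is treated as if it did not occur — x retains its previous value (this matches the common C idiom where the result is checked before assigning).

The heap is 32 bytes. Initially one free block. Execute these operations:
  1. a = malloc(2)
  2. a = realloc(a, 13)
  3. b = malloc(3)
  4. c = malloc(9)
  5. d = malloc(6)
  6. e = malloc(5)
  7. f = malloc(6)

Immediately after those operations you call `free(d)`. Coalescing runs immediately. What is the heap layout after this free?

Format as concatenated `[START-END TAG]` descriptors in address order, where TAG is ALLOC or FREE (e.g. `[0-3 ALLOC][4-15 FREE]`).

Answer: [0-12 ALLOC][13-15 ALLOC][16-24 ALLOC][25-31 FREE]

Derivation:
Op 1: a = malloc(2) -> a = 0; heap: [0-1 ALLOC][2-31 FREE]
Op 2: a = realloc(a, 13) -> a = 0; heap: [0-12 ALLOC][13-31 FREE]
Op 3: b = malloc(3) -> b = 13; heap: [0-12 ALLOC][13-15 ALLOC][16-31 FREE]
Op 4: c = malloc(9) -> c = 16; heap: [0-12 ALLOC][13-15 ALLOC][16-24 ALLOC][25-31 FREE]
Op 5: d = malloc(6) -> d = 25; heap: [0-12 ALLOC][13-15 ALLOC][16-24 ALLOC][25-30 ALLOC][31-31 FREE]
Op 6: e = malloc(5) -> e = NULL; heap: [0-12 ALLOC][13-15 ALLOC][16-24 ALLOC][25-30 ALLOC][31-31 FREE]
Op 7: f = malloc(6) -> f = NULL; heap: [0-12 ALLOC][13-15 ALLOC][16-24 ALLOC][25-30 ALLOC][31-31 FREE]
free(d): d = 25 -> block [25-30 ALLOC]; mark free, coalesce with adjacent free neighbors -> [0-12 ALLOC][13-15 ALLOC][16-24 ALLOC][25-31 FREE]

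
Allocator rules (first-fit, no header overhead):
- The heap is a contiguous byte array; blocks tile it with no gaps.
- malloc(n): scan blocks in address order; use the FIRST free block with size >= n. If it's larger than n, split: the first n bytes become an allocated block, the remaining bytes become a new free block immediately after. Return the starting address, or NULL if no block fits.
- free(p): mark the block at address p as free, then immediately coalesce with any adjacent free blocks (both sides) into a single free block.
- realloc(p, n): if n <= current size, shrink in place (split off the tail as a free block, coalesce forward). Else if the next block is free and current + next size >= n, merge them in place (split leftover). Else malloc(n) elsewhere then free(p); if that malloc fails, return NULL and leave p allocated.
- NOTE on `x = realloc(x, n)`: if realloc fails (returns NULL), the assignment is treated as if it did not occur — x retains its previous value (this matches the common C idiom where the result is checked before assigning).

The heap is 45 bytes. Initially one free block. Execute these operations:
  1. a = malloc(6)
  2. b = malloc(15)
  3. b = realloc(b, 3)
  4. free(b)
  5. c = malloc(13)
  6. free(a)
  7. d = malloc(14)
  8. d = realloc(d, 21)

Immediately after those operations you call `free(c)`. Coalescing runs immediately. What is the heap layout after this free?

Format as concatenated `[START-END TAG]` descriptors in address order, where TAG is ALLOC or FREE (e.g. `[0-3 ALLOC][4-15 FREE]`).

Op 1: a = malloc(6) -> a = 0; heap: [0-5 ALLOC][6-44 FREE]
Op 2: b = malloc(15) -> b = 6; heap: [0-5 ALLOC][6-20 ALLOC][21-44 FREE]
Op 3: b = realloc(b, 3) -> b = 6; heap: [0-5 ALLOC][6-8 ALLOC][9-44 FREE]
Op 4: free(b) -> (freed b); heap: [0-5 ALLOC][6-44 FREE]
Op 5: c = malloc(13) -> c = 6; heap: [0-5 ALLOC][6-18 ALLOC][19-44 FREE]
Op 6: free(a) -> (freed a); heap: [0-5 FREE][6-18 ALLOC][19-44 FREE]
Op 7: d = malloc(14) -> d = 19; heap: [0-5 FREE][6-18 ALLOC][19-32 ALLOC][33-44 FREE]
Op 8: d = realloc(d, 21) -> d = 19; heap: [0-5 FREE][6-18 ALLOC][19-39 ALLOC][40-44 FREE]
free(c): c = 6 -> block [6-18 ALLOC]; mark free, coalesce with adjacent free neighbors -> [0-18 FREE][19-39 ALLOC][40-44 FREE]

Answer: [0-18 FREE][19-39 ALLOC][40-44 FREE]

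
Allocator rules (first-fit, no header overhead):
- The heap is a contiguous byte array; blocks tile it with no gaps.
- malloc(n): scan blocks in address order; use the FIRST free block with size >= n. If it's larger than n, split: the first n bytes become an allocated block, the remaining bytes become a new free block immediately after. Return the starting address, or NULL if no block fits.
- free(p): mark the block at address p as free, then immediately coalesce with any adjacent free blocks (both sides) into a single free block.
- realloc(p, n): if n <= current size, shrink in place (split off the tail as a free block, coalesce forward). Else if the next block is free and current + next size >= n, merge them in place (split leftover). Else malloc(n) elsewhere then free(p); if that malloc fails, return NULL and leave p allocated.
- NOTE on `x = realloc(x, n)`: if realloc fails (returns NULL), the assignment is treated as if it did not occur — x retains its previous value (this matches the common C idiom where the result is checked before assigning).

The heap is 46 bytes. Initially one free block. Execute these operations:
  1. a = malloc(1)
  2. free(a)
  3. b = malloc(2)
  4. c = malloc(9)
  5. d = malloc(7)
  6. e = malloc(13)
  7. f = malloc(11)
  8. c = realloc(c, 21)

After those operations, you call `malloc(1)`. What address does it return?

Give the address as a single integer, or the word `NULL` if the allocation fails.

Op 1: a = malloc(1) -> a = 0; heap: [0-0 ALLOC][1-45 FREE]
Op 2: free(a) -> (freed a); heap: [0-45 FREE]
Op 3: b = malloc(2) -> b = 0; heap: [0-1 ALLOC][2-45 FREE]
Op 4: c = malloc(9) -> c = 2; heap: [0-1 ALLOC][2-10 ALLOC][11-45 FREE]
Op 5: d = malloc(7) -> d = 11; heap: [0-1 ALLOC][2-10 ALLOC][11-17 ALLOC][18-45 FREE]
Op 6: e = malloc(13) -> e = 18; heap: [0-1 ALLOC][2-10 ALLOC][11-17 ALLOC][18-30 ALLOC][31-45 FREE]
Op 7: f = malloc(11) -> f = 31; heap: [0-1 ALLOC][2-10 ALLOC][11-17 ALLOC][18-30 ALLOC][31-41 ALLOC][42-45 FREE]
Op 8: c = realloc(c, 21) -> NULL (c unchanged); heap: [0-1 ALLOC][2-10 ALLOC][11-17 ALLOC][18-30 ALLOC][31-41 ALLOC][42-45 FREE]
malloc(1): first-fit scan over [0-1 ALLOC][2-10 ALLOC][11-17 ALLOC][18-30 ALLOC][31-41 ALLOC][42-45 FREE] -> 42

Answer: 42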